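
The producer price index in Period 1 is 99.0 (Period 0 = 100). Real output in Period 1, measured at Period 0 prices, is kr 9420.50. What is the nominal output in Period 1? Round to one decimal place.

Nominal = Real × (Index/100) = 9420.50 × (99.0/100)
        = 9420.50 × 0.990 = 9326.2950

9326.3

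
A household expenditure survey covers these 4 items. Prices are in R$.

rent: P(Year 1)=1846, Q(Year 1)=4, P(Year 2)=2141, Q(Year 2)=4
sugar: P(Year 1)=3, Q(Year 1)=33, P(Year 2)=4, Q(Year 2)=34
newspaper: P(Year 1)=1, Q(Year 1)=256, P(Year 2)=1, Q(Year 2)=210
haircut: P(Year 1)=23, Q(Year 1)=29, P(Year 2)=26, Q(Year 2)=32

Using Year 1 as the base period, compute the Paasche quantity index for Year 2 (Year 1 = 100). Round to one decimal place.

100.4

Paasche quantity index uses current-period prices as weights.
ΣP(Year 2)·Q(Year 2) = 2141×4 + 4×34 + 1×210 + 26×32 = 8564 + 136 + 210 + 832 = 9742
ΣP(Year 2)·Q(Year 1) = 2141×4 + 4×33 + 1×256 + 26×29 = 8564 + 132 + 256 + 754 = 9706
Index = 9742 / 9706 × 100 = 100.3709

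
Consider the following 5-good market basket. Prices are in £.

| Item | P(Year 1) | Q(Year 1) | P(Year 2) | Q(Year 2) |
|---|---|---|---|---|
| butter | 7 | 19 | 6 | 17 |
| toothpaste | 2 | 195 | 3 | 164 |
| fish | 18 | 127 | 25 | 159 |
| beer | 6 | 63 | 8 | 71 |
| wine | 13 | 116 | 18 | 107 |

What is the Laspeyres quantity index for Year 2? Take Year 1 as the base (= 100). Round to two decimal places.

109.18

Laspeyres quantity index uses base-period prices as weights.
ΣP(Year 1)·Q(Year 2) = 7×17 + 2×164 + 18×159 + 6×71 + 13×107 = 119 + 328 + 2862 + 426 + 1391 = 5126
ΣP(Year 1)·Q(Year 1) = 7×19 + 2×195 + 18×127 + 6×63 + 13×116 = 133 + 390 + 2286 + 378 + 1508 = 4695
Index = 5126 / 4695 × 100 = 109.1800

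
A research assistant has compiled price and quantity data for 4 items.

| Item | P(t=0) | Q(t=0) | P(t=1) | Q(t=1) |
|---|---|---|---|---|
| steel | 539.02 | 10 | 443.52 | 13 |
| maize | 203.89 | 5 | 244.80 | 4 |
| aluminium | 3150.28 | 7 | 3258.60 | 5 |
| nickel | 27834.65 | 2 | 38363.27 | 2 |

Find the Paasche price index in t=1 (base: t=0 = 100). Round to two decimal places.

125.90

Paasche price index uses current-period quantities as weights.
ΣP(t=1)·Q(t=1) = 443.52×13 + 244.80×4 + 3258.60×5 + 38363.27×2 = 5765.76 + 979.2 + 16293 + 76726.54 = 99764.5
ΣP(t=0)·Q(t=1) = 539.02×13 + 203.89×4 + 3150.28×5 + 27834.65×2 = 7007.26 + 815.56 + 15751.4 + 55669.3 = 79243.52
Index = 99764.5 / 79243.52 × 100 = 125.8961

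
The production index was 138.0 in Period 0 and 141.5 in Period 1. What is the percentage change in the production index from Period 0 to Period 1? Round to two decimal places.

Change = (141.5 − 138.0) / 138.0 × 100
       = 3.5 / 138.0 × 100 = 2.5362%

2.54%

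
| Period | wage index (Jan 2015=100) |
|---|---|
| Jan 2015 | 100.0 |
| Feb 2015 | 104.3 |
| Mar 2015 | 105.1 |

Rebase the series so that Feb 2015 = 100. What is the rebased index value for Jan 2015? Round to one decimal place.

95.9

Rebased(Jan 2015) = 100.0 / 104.3 × 100 = 95.8773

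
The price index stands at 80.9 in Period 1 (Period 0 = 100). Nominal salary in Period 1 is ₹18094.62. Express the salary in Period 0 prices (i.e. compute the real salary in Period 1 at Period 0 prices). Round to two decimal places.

22366.65

Real = Nominal ÷ (Index/100) = 18094.62 ÷ (80.9/100)
     = 18094.62 ÷ 0.809 = 22366.6502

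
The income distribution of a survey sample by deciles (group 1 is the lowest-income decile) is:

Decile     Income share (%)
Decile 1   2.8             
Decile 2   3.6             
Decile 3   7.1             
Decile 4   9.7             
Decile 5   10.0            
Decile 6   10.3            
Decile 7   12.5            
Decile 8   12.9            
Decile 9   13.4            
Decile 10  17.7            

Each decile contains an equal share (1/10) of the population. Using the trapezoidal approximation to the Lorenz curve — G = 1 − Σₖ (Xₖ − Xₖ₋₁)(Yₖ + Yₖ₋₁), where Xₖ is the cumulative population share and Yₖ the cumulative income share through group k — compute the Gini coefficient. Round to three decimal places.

0.240

Cumulative income shares Yₖ: 0.0280, 0.0640, 0.1350, 0.2320, 0.3320, 0.4350, 0.5600, 0.6890, 0.8230, 1.0000
Σ (Xₖ−Xₖ₋₁)(Yₖ+Yₖ₋₁) = (1/10)(0.0280+0.0000) + (1/10)(0.0640+0.0280) + (1/10)(0.1350+0.0640) + (1/10)(0.2320+0.1350) + (1/10)(0.3320+0.2320) + (1/10)(0.4350+0.3320) + (1/10)(0.5600+0.4350) + (1/10)(0.6890+0.5600) + (1/10)(0.8230+0.6890) + (1/10)(1.0000+0.8230)
  = 0.0028 + 0.0092 + 0.0199 + 0.0367 + 0.0564 + 0.0767 + 0.0995 + 0.1249 + 0.1512 + 0.1823 = 0.7596
G = 1 − 0.7596 = 0.2404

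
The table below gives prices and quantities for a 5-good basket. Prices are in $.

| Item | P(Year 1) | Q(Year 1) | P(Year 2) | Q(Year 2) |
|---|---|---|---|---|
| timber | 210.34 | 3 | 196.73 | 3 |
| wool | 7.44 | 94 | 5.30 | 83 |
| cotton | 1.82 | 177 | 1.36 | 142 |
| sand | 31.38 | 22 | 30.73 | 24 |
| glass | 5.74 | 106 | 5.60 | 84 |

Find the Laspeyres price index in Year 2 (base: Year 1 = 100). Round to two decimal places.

88.05

Laspeyres price index uses base-period quantities as weights.
ΣP(Year 2)·Q(Year 1) = 196.73×3 + 5.30×94 + 1.36×177 + 30.73×22 + 5.60×106 = 590.19 + 498.2 + 240.72 + 676.06 + 593.6 = 2598.77
ΣP(Year 1)·Q(Year 1) = 210.34×3 + 7.44×94 + 1.82×177 + 31.38×22 + 5.74×106 = 631.02 + 699.36 + 322.14 + 690.36 + 608.44 = 2951.32
Index = 2598.77 / 2951.32 × 100 = 88.0545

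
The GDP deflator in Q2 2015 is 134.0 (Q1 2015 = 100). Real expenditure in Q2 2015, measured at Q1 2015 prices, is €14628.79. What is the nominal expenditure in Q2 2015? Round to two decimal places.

19602.58

Nominal = Real × (Index/100) = 14628.79 × (134.0/100)
        = 14628.79 × 1.340 = 19602.5786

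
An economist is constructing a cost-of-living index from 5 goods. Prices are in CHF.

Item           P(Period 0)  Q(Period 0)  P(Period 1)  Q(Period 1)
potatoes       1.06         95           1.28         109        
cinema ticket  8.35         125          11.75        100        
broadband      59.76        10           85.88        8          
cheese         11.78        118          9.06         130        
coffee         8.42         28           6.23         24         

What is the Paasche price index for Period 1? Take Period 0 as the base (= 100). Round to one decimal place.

105.3

Paasche price index uses current-period quantities as weights.
ΣP(Period 1)·Q(Period 1) = 1.28×109 + 11.75×100 + 85.88×8 + 9.06×130 + 6.23×24 = 139.52 + 1175 + 687.04 + 1177.8 + 149.52 = 3328.88
ΣP(Period 0)·Q(Period 1) = 1.06×109 + 8.35×100 + 59.76×8 + 11.78×130 + 8.42×24 = 115.54 + 835 + 478.08 + 1531.4 + 202.08 = 3162.1
Index = 3328.88 / 3162.1 × 100 = 105.2743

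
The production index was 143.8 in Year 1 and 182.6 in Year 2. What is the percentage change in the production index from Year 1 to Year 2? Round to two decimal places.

Change = (182.6 − 143.8) / 143.8 × 100
       = 38.8 / 143.8 × 100 = 26.9819%

26.98%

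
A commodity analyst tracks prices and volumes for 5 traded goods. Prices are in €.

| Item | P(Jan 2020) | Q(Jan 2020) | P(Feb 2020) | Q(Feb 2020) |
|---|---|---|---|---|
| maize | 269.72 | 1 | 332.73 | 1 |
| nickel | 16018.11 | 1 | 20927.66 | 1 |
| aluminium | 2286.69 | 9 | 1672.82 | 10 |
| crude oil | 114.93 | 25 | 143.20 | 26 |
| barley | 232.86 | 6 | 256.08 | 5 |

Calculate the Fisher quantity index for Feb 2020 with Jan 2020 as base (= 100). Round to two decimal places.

Laspeyres component (base-period weights):
ΣP(Jan 2020)Q(Feb 2020) = 269.72×1 + 16018.11×1 + 2286.69×10 + 114.93×26 + 232.86×5 = 269.72 + 16018.11 + 22866.9 + 2988.18 + 1164.3 = 43307.21
ΣP(Jan 2020)Q(Jan 2020) = 269.72×1 + 16018.11×1 + 2286.69×9 + 114.93×25 + 232.86×6 = 269.72 + 16018.11 + 20580.21 + 2873.25 + 1397.16 = 41138.45
L = 43307.21 / 41138.45 × 100 = 105.2719
Paasche component (current-period weights):
ΣP(Feb 2020)Q(Feb 2020) = 332.73×1 + 20927.66×1 + 1672.82×10 + 143.20×26 + 256.08×5 = 332.73 + 20927.66 + 16728.2 + 3723.2 + 1280.4 = 42992.19
ΣP(Feb 2020)Q(Jan 2020) = 332.73×1 + 20927.66×1 + 1672.82×9 + 143.20×25 + 256.08×6 = 332.73 + 20927.66 + 15055.38 + 3580 + 1536.48 = 41432.25
P = 42992.19 / 41432.25 × 100 = 103.7650
Fisher = √(L × P) = √(105.2719 × 103.7650) = 104.5157

104.52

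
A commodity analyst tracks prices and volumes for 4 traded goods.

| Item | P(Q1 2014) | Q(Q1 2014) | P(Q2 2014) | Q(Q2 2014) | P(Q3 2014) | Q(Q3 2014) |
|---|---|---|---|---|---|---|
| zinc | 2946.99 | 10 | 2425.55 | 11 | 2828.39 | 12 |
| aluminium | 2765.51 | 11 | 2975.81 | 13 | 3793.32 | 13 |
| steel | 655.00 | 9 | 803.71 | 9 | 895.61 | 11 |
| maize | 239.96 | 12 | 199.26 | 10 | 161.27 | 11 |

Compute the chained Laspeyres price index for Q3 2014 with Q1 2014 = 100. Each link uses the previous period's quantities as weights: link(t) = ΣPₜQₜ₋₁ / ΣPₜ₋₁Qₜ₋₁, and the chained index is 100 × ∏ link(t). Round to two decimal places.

117.18

Link Q1 2014→Q2 2014:
ΣP(Q2 2014)Q(Q1 2014) = 2425.55×10 + 2975.81×11 + 803.71×9 + 199.26×12 = 24255.5 + 32733.91 + 7233.39 + 2391.12 = 66613.92
ΣP(Q1 2014)Q(Q1 2014) = 2946.99×10 + 2765.51×11 + 655.00×9 + 239.96×12 = 29469.9 + 30420.61 + 5895 + 2879.52 = 68665.03
link = 66613.92/68665.03 = 0.970129
Link Q2 2014→Q3 2014:
ΣP(Q3 2014)Q(Q2 2014) = 2828.39×11 + 3793.32×13 + 895.61×9 + 161.27×10 = 31112.29 + 49313.16 + 8060.49 + 1612.7 = 90098.64
ΣP(Q2 2014)Q(Q2 2014) = 2425.55×11 + 2975.81×13 + 803.71×9 + 199.26×10 = 26681.05 + 38685.53 + 7233.39 + 1992.6 = 74592.57
link = 90098.64/74592.57 = 1.207877
Chained index = 100 × 0.970129 × 1.207877 = 117.1796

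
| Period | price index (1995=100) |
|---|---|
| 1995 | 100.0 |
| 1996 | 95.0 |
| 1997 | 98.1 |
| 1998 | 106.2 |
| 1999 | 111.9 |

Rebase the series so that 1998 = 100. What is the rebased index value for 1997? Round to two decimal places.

92.37

Rebased(1997) = 98.1 / 106.2 × 100 = 92.3729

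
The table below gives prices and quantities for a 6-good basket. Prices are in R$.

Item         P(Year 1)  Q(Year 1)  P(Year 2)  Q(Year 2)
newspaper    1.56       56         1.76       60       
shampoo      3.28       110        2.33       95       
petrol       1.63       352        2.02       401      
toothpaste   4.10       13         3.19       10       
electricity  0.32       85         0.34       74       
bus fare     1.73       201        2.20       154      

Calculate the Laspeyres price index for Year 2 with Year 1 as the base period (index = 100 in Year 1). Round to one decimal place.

Laspeyres price index uses base-period quantities as weights.
ΣP(Year 2)·Q(Year 1) = 1.76×56 + 2.33×110 + 2.02×352 + 3.19×13 + 0.34×85 + 2.20×201 = 98.56 + 256.3 + 711.04 + 41.47 + 28.9 + 442.2 = 1578.47
ΣP(Year 1)·Q(Year 1) = 1.56×56 + 3.28×110 + 1.63×352 + 4.10×13 + 0.32×85 + 1.73×201 = 87.36 + 360.8 + 573.76 + 53.3 + 27.2 + 347.73 = 1450.15
Index = 1578.47 / 1450.15 × 100 = 108.8487

108.8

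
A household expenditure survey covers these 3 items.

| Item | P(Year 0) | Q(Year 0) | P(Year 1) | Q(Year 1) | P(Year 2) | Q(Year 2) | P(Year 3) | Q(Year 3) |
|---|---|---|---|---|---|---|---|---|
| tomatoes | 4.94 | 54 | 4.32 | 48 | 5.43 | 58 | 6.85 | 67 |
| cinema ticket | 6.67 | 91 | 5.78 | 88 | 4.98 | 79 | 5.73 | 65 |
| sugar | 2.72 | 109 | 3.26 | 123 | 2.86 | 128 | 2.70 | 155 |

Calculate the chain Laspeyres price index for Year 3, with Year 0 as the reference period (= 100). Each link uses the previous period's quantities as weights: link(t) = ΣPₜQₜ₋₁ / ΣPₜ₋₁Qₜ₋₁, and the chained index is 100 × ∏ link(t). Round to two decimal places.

Link Year 0→Year 1:
ΣP(Year 1)Q(Year 0) = 4.32×54 + 5.78×91 + 3.26×109 = 233.28 + 525.98 + 355.34 = 1114.6
ΣP(Year 0)Q(Year 0) = 4.94×54 + 6.67×91 + 2.72×109 = 266.76 + 606.97 + 296.48 = 1170.21
link = 1114.6/1170.21 = 0.952479
Link Year 1→Year 2:
ΣP(Year 2)Q(Year 1) = 5.43×48 + 4.98×88 + 2.86×123 = 260.64 + 438.24 + 351.78 = 1050.66
ΣP(Year 1)Q(Year 1) = 4.32×48 + 5.78×88 + 3.26×123 = 207.36 + 508.64 + 400.98 = 1116.98
link = 1050.66/1116.98 = 0.940626
Link Year 2→Year 3:
ΣP(Year 3)Q(Year 2) = 6.85×58 + 5.73×79 + 2.70×128 = 397.3 + 452.67 + 345.6 = 1195.57
ΣP(Year 2)Q(Year 2) = 5.43×58 + 4.98×79 + 2.86×128 = 314.94 + 393.42 + 366.08 = 1074.44
link = 1195.57/1074.44 = 1.112738
Chained index = 100 × 0.952479 × 0.940626 × 1.112738 = 99.6930

99.69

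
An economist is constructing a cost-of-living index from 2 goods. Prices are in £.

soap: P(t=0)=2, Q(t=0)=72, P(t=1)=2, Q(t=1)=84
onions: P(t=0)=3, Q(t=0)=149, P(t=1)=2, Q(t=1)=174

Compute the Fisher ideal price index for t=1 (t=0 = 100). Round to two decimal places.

74.79

Laspeyres component (base-period weights):
ΣP(t=1)Q(t=0) = 2×72 + 2×149 = 144 + 298 = 442
ΣP(t=0)Q(t=0) = 2×72 + 3×149 = 144 + 447 = 591
L = 442 / 591 × 100 = 74.7885
Paasche component (current-period weights):
ΣP(t=1)Q(t=1) = 2×84 + 2×174 = 168 + 348 = 516
ΣP(t=0)Q(t=1) = 2×84 + 3×174 = 168 + 522 = 690
P = 516 / 690 × 100 = 74.7826
Fisher = √(L × P) = √(74.7885 × 74.7826) = 74.7856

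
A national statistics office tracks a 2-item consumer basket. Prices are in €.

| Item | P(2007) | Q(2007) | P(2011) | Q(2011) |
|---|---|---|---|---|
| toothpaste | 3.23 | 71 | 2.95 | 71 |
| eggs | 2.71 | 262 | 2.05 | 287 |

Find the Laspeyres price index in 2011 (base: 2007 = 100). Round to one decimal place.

Laspeyres price index uses base-period quantities as weights.
ΣP(2011)·Q(2007) = 2.95×71 + 2.05×262 = 209.45 + 537.1 = 746.55
ΣP(2007)·Q(2007) = 3.23×71 + 2.71×262 = 229.33 + 710.02 = 939.35
Index = 746.55 / 939.35 × 100 = 79.4752

79.5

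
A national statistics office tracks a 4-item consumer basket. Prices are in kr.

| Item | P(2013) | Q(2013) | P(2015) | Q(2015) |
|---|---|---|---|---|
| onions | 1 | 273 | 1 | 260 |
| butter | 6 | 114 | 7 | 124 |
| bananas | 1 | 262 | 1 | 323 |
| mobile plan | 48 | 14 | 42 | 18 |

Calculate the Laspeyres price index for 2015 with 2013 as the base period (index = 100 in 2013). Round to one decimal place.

101.6

Laspeyres price index uses base-period quantities as weights.
ΣP(2015)·Q(2013) = 1×273 + 7×114 + 1×262 + 42×14 = 273 + 798 + 262 + 588 = 1921
ΣP(2013)·Q(2013) = 1×273 + 6×114 + 1×262 + 48×14 = 273 + 684 + 262 + 672 = 1891
Index = 1921 / 1891 × 100 = 101.5865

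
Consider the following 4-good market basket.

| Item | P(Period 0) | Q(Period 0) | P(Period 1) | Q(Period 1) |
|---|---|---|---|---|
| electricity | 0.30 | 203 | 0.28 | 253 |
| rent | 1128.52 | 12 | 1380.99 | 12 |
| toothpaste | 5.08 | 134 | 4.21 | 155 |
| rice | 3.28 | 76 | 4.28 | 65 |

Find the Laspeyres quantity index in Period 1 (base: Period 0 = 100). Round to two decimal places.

100.59

Laspeyres quantity index uses base-period prices as weights.
ΣP(Period 0)·Q(Period 1) = 0.30×253 + 1128.52×12 + 5.08×155 + 3.28×65 = 75.9 + 13542.24 + 787.4 + 213.2 = 14618.74
ΣP(Period 0)·Q(Period 0) = 0.30×203 + 1128.52×12 + 5.08×134 + 3.28×76 = 60.9 + 13542.24 + 680.72 + 249.28 = 14533.14
Index = 14618.74 / 14533.14 × 100 = 100.5890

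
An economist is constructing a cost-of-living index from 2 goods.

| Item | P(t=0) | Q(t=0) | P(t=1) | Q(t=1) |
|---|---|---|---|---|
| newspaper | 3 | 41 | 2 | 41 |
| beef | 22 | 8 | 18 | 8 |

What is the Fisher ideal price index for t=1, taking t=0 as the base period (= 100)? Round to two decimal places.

75.59

Laspeyres component (base-period weights):
ΣP(t=1)Q(t=0) = 2×41 + 18×8 = 82 + 144 = 226
ΣP(t=0)Q(t=0) = 3×41 + 22×8 = 123 + 176 = 299
L = 226 / 299 × 100 = 75.5853
Paasche component (current-period weights):
ΣP(t=1)Q(t=1) = 2×41 + 18×8 = 82 + 144 = 226
ΣP(t=0)Q(t=1) = 3×41 + 22×8 = 123 + 176 = 299
P = 226 / 299 × 100 = 75.5853
Fisher = √(L × P) = √(75.5853 × 75.5853) = 75.5853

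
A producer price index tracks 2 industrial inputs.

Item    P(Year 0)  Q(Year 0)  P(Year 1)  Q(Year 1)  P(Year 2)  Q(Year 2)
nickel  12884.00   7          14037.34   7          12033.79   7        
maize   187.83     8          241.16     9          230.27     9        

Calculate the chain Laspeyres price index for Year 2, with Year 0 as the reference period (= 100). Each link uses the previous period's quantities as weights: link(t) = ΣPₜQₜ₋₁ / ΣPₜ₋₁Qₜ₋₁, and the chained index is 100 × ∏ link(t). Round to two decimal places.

Link Year 0→Year 1:
ΣP(Year 1)Q(Year 0) = 14037.34×7 + 241.16×8 = 98261.38 + 1929.28 = 100190.66
ΣP(Year 0)Q(Year 0) = 12884.00×7 + 187.83×8 = 90188 + 1502.64 = 91690.64
link = 100190.66/91690.64 = 1.092703
Link Year 1→Year 2:
ΣP(Year 2)Q(Year 1) = 12033.79×7 + 230.27×9 = 84236.53 + 2072.43 = 86308.96
ΣP(Year 1)Q(Year 1) = 14037.34×7 + 241.16×9 = 98261.38 + 2170.44 = 100431.82
link = 86308.96/100431.82 = 0.859379
Chained index = 100 × 1.092703 × 0.859379 = 93.9046

93.90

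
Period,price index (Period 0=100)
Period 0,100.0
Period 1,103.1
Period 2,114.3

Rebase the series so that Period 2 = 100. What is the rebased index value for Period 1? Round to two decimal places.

Rebased(Period 1) = 103.1 / 114.3 × 100 = 90.2012

90.20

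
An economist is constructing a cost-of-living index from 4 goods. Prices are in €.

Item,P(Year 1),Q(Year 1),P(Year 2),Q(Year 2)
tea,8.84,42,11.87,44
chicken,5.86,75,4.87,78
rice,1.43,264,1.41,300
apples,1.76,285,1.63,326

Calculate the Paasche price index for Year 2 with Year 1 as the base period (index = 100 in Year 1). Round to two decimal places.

Paasche price index uses current-period quantities as weights.
ΣP(Year 2)·Q(Year 2) = 11.87×44 + 4.87×78 + 1.41×300 + 1.63×326 = 522.28 + 379.86 + 423 + 531.38 = 1856.52
ΣP(Year 1)·Q(Year 2) = 8.84×44 + 5.86×78 + 1.43×300 + 1.76×326 = 388.96 + 457.08 + 429 + 573.76 = 1848.8
Index = 1856.52 / 1848.8 × 100 = 100.4176

100.42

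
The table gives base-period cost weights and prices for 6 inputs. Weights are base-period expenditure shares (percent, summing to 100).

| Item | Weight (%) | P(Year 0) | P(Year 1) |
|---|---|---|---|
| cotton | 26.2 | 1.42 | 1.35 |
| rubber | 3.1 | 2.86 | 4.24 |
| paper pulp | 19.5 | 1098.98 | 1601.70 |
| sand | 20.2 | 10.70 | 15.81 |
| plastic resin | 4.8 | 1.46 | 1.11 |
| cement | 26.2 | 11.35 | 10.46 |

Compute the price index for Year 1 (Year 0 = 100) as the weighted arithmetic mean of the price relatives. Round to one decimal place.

cotton: 26.2 × (1.35/1.42) = 26.2 × 0.950704 = 24.9085
rubber: 3.1 × (4.24/2.86) = 3.1 × 1.482517 = 4.5958
paper pulp: 19.5 × (1601.70/1098.98) = 19.5 × 1.457442 = 28.4201
sand: 20.2 × (15.81/10.70) = 20.2 × 1.477570 = 29.8469
plastic resin: 4.8 × (1.11/1.46) = 4.8 × 0.760274 = 3.6493
cement: 26.2 × (10.46/11.35) = 26.2 × 0.921586 = 24.1456
Index = Σ wᵢ·(p₁ᵢ/p₀ᵢ) = 24.9085 + 4.5958 + 28.4201 + 29.8469 + 3.6493 + 24.1456 = 115.5662

115.6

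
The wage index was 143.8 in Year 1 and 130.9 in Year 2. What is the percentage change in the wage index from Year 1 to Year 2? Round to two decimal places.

Change = (130.9 − 143.8) / 143.8 × 100
       = -12.9 / 143.8 × 100 = -8.9708%

-8.97%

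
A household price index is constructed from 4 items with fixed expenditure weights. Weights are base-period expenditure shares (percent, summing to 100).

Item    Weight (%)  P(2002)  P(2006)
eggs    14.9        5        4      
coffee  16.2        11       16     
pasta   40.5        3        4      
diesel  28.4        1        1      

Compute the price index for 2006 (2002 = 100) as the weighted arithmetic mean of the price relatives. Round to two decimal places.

117.88

eggs: 14.9 × (4/5) = 14.9 × 0.800000 = 11.9200
coffee: 16.2 × (16/11) = 16.2 × 1.454545 = 23.5636
pasta: 40.5 × (4/3) = 40.5 × 1.333333 = 54.0000
diesel: 28.4 × (1/1) = 28.4 × 1.000000 = 28.4000
Index = Σ wᵢ·(p₁ᵢ/p₀ᵢ) = 11.9200 + 23.5636 + 54.0000 + 28.4000 = 117.8836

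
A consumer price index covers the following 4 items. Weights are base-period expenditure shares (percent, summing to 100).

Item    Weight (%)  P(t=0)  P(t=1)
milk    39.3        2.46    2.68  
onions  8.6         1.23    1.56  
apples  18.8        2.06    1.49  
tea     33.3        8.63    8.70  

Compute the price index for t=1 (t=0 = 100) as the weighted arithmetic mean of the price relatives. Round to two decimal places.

100.89

milk: 39.3 × (2.68/2.46) = 39.3 × 1.089431 = 42.8146
onions: 8.6 × (1.56/1.23) = 8.6 × 1.268293 = 10.9073
apples: 18.8 × (1.49/2.06) = 18.8 × 0.723301 = 13.5981
tea: 33.3 × (8.70/8.63) = 33.3 × 1.008111 = 33.5701
Index = Σ wᵢ·(p₁ᵢ/p₀ᵢ) = 42.8146 + 10.9073 + 13.5981 + 33.5701 = 100.8901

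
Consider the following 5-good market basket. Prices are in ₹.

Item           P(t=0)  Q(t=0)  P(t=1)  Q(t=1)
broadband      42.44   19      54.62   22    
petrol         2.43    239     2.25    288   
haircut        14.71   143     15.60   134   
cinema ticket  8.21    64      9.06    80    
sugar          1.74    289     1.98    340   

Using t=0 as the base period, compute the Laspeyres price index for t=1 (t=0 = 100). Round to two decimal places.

109.72

Laspeyres price index uses base-period quantities as weights.
ΣP(t=1)·Q(t=0) = 54.62×19 + 2.25×239 + 15.60×143 + 9.06×64 + 1.98×289 = 1037.78 + 537.75 + 2230.8 + 579.84 + 572.22 = 4958.39
ΣP(t=0)·Q(t=0) = 42.44×19 + 2.43×239 + 14.71×143 + 8.21×64 + 1.74×289 = 806.36 + 580.77 + 2103.53 + 525.44 + 502.86 = 4518.96
Index = 4958.39 / 4518.96 × 100 = 109.7241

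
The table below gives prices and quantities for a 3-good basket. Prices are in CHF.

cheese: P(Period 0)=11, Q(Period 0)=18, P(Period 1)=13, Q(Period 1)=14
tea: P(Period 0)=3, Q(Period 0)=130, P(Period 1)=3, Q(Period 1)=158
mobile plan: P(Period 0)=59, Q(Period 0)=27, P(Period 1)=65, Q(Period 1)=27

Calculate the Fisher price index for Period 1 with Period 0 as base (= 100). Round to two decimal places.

Laspeyres component (base-period weights):
ΣP(Period 1)Q(Period 0) = 13×18 + 3×130 + 65×27 = 234 + 390 + 1755 = 2379
ΣP(Period 0)Q(Period 0) = 11×18 + 3×130 + 59×27 = 198 + 390 + 1593 = 2181
L = 2379 / 2181 × 100 = 109.0784
Paasche component (current-period weights):
ΣP(Period 1)Q(Period 1) = 13×14 + 3×158 + 65×27 = 182 + 474 + 1755 = 2411
ΣP(Period 0)Q(Period 1) = 11×14 + 3×158 + 59×27 = 154 + 474 + 1593 = 2221
P = 2411 / 2221 × 100 = 108.5547
Fisher = √(L × P) = √(109.0784 × 108.5547) = 108.8162

108.82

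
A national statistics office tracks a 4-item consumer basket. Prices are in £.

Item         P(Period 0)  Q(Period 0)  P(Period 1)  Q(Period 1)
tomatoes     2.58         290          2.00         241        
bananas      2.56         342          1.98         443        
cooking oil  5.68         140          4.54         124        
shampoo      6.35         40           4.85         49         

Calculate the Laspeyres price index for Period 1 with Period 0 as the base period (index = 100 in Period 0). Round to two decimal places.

Laspeyres price index uses base-period quantities as weights.
ΣP(Period 1)·Q(Period 0) = 2.00×290 + 1.98×342 + 4.54×140 + 4.85×40 = 580 + 677.16 + 635.6 + 194 = 2086.76
ΣP(Period 0)·Q(Period 0) = 2.58×290 + 2.56×342 + 5.68×140 + 6.35×40 = 748.2 + 875.52 + 795.2 + 254 = 2672.92
Index = 2086.76 / 2672.92 × 100 = 78.0704

78.07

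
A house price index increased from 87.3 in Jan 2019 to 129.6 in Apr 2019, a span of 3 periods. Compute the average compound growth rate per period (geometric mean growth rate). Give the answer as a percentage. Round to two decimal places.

14.08%

Growth factor = (129.6/87.3)^(1/3) = (1.484536)^(1/3) = 1.140767
Growth rate = 1.140767 − 1 = 0.140767 = 14.0767%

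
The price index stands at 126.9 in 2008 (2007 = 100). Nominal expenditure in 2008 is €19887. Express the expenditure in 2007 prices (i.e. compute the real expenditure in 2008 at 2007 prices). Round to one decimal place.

15671.4

Real = Nominal ÷ (Index/100) = 19887 ÷ (126.9/100)
     = 19887 ÷ 1.269 = 15671.3948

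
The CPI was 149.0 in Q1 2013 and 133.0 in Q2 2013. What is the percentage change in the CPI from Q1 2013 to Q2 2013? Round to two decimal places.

Change = (133.0 − 149.0) / 149.0 × 100
       = -16.0 / 149.0 × 100 = -10.7383%

-10.74%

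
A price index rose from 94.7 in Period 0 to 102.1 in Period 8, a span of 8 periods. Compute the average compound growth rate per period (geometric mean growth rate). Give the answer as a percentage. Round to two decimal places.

0.94%

Growth factor = (102.1/94.7)^(1/8) = (1.078141)^(1/8) = 1.009449
Growth rate = 1.009449 − 1 = 0.009449 = 0.9449%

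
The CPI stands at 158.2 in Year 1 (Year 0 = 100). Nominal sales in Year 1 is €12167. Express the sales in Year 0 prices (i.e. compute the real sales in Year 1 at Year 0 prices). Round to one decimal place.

Real = Nominal ÷ (Index/100) = 12167 ÷ (158.2/100)
     = 12167 ÷ 1.582 = 7690.8976

7690.9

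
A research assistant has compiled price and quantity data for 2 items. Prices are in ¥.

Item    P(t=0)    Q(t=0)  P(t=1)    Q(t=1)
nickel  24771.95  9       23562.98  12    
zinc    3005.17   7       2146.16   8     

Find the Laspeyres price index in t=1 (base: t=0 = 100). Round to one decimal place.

Laspeyres price index uses base-period quantities as weights.
ΣP(t=1)·Q(t=0) = 23562.98×9 + 2146.16×7 = 212066.82 + 15023.12 = 227089.94
ΣP(t=0)·Q(t=0) = 24771.95×9 + 3005.17×7 = 222947.55 + 21036.19 = 243983.74
Index = 227089.94 / 243983.74 × 100 = 93.0759

93.1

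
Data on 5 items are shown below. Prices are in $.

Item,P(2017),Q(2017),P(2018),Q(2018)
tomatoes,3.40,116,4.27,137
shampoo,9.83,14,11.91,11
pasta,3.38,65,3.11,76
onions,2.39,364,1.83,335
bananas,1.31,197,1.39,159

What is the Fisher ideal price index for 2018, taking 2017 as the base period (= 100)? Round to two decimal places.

Laspeyres component (base-period weights):
ΣP(2018)Q(2017) = 4.27×116 + 11.91×14 + 3.11×65 + 1.83×364 + 1.39×197 = 495.32 + 166.74 + 202.15 + 666.12 + 273.83 = 1804.16
ΣP(2017)Q(2017) = 3.40×116 + 9.83×14 + 3.38×65 + 2.39×364 + 1.31×197 = 394.4 + 137.62 + 219.7 + 869.96 + 258.07 = 1879.75
L = 1804.16 / 1879.75 × 100 = 95.9787
Paasche component (current-period weights):
ΣP(2018)Q(2018) = 4.27×137 + 11.91×11 + 3.11×76 + 1.83×335 + 1.39×159 = 584.99 + 131.01 + 236.36 + 613.05 + 221.01 = 1786.42
ΣP(2017)Q(2018) = 3.40×137 + 9.83×11 + 3.38×76 + 2.39×335 + 1.31×159 = 465.8 + 108.13 + 256.88 + 800.65 + 208.29 = 1839.75
P = 1786.42 / 1839.75 × 100 = 97.1012
Fisher = √(L × P) = √(95.9787 × 97.1012) = 96.5383

96.54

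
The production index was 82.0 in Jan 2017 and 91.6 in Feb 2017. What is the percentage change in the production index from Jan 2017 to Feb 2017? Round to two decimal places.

11.71%

Change = (91.6 − 82.0) / 82.0 × 100
       = 9.6 / 82.0 × 100 = 11.7073%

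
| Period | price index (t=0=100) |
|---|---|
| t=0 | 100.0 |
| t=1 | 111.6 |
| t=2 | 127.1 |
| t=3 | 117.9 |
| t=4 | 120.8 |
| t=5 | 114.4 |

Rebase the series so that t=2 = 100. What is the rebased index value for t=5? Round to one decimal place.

Rebased(t=5) = 114.4 / 127.1 × 100 = 90.0079

90.0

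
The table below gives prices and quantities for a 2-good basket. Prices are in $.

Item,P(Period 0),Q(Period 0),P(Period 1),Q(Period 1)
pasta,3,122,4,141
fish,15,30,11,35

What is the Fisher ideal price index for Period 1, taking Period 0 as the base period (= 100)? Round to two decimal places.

100.18

Laspeyres component (base-period weights):
ΣP(Period 1)Q(Period 0) = 4×122 + 11×30 = 488 + 330 = 818
ΣP(Period 0)Q(Period 0) = 3×122 + 15×30 = 366 + 450 = 816
L = 818 / 816 × 100 = 100.2451
Paasche component (current-period weights):
ΣP(Period 1)Q(Period 1) = 4×141 + 11×35 = 564 + 385 = 949
ΣP(Period 0)Q(Period 1) = 3×141 + 15×35 = 423 + 525 = 948
P = 949 / 948 × 100 = 100.1055
Fisher = √(L × P) = √(100.2451 × 100.1055) = 100.1753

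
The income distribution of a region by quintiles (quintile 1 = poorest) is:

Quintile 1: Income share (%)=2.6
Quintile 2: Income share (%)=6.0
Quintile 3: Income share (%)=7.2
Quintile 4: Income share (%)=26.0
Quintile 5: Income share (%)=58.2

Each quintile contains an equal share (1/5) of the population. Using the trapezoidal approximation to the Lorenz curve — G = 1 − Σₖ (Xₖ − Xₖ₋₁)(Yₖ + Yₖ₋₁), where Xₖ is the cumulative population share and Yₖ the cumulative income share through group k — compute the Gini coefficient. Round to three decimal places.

0.525

Cumulative income shares Yₖ: 0.0260, 0.0860, 0.1580, 0.4180, 1.0000
Σ (Xₖ−Xₖ₋₁)(Yₖ+Yₖ₋₁) = (1/5)(0.0260+0.0000) + (1/5)(0.0860+0.0260) + (1/5)(0.1580+0.0860) + (1/5)(0.4180+0.1580) + (1/5)(1.0000+0.4180)
  = 0.0052 + 0.0224 + 0.0488 + 0.1152 + 0.2836 = 0.4752
G = 1 − 0.4752 = 0.5248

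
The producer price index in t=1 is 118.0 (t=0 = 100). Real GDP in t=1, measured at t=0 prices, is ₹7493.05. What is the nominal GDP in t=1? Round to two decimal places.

Nominal = Real × (Index/100) = 7493.05 × (118.0/100)
        = 7493.05 × 1.180 = 8841.7990

8841.80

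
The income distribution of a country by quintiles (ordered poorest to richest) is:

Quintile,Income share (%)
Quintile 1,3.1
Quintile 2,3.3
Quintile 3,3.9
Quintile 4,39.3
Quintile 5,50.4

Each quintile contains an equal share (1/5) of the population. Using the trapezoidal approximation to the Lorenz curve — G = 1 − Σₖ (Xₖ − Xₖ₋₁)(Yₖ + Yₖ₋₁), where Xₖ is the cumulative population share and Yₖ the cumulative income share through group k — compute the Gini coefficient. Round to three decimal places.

0.522

Cumulative income shares Yₖ: 0.0310, 0.0640, 0.1030, 0.4960, 1.0000
Σ (Xₖ−Xₖ₋₁)(Yₖ+Yₖ₋₁) = (1/5)(0.0310+0.0000) + (1/5)(0.0640+0.0310) + (1/5)(0.1030+0.0640) + (1/5)(0.4960+0.1030) + (1/5)(1.0000+0.4960)
  = 0.0062 + 0.0190 + 0.0334 + 0.1198 + 0.2992 = 0.4776
G = 1 − 0.4776 = 0.5224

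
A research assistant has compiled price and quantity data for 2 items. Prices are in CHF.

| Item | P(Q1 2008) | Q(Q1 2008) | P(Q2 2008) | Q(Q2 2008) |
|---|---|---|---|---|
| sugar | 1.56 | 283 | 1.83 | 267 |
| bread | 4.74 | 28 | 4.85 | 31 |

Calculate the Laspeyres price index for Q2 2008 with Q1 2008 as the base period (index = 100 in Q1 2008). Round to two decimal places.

113.84

Laspeyres price index uses base-period quantities as weights.
ΣP(Q2 2008)·Q(Q1 2008) = 1.83×283 + 4.85×28 = 517.89 + 135.8 = 653.69
ΣP(Q1 2008)·Q(Q1 2008) = 1.56×283 + 4.74×28 = 441.48 + 132.72 = 574.2
Index = 653.69 / 574.2 × 100 = 113.8436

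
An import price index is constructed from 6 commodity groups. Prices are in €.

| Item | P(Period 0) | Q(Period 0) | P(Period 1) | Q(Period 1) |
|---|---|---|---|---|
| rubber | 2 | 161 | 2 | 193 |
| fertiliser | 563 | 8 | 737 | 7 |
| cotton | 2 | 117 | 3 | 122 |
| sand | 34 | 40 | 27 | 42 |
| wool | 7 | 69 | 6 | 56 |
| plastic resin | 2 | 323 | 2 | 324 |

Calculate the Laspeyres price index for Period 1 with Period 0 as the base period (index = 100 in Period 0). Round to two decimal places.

115.37

Laspeyres price index uses base-period quantities as weights.
ΣP(Period 1)·Q(Period 0) = 2×161 + 737×8 + 3×117 + 27×40 + 6×69 + 2×323 = 322 + 5896 + 351 + 1080 + 414 + 646 = 8709
ΣP(Period 0)·Q(Period 0) = 2×161 + 563×8 + 2×117 + 34×40 + 7×69 + 2×323 = 322 + 4504 + 234 + 1360 + 483 + 646 = 7549
Index = 8709 / 7549 × 100 = 115.3663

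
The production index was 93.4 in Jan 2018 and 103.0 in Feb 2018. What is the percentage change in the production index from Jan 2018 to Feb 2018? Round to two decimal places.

10.28%

Change = (103.0 − 93.4) / 93.4 × 100
       = 9.6 / 93.4 × 100 = 10.2784%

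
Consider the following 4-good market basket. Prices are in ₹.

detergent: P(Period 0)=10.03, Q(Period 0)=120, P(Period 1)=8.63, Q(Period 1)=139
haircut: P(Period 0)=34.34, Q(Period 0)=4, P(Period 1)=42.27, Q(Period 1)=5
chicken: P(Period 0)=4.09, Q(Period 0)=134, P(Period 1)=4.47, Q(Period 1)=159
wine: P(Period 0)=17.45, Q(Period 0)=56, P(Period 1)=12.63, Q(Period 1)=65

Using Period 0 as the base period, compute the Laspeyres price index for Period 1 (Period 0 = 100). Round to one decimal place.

87.6

Laspeyres price index uses base-period quantities as weights.
ΣP(Period 1)·Q(Period 0) = 8.63×120 + 42.27×4 + 4.47×134 + 12.63×56 = 1035.6 + 169.08 + 598.98 + 707.28 = 2510.94
ΣP(Period 0)·Q(Period 0) = 10.03×120 + 34.34×4 + 4.09×134 + 17.45×56 = 1203.6 + 137.36 + 548.06 + 977.2 = 2866.22
Index = 2510.94 / 2866.22 × 100 = 87.6046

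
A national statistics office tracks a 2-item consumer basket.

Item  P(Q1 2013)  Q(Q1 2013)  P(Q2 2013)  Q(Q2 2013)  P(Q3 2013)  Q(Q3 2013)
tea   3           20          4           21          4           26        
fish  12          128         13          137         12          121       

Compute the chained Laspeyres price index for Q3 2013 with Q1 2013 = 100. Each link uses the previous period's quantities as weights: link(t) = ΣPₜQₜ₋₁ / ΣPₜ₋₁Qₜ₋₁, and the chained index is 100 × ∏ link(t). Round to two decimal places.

101.25

Link Q1 2013→Q2 2013:
ΣP(Q2 2013)Q(Q1 2013) = 4×20 + 13×128 = 80 + 1664 = 1744
ΣP(Q1 2013)Q(Q1 2013) = 3×20 + 12×128 = 60 + 1536 = 1596
link = 1744/1596 = 1.092732
Link Q2 2013→Q3 2013:
ΣP(Q3 2013)Q(Q2 2013) = 4×21 + 12×137 = 84 + 1644 = 1728
ΣP(Q2 2013)Q(Q2 2013) = 4×21 + 13×137 = 84 + 1781 = 1865
link = 1728/1865 = 0.926542
Chained index = 100 × 1.092732 × 0.926542 = 101.2461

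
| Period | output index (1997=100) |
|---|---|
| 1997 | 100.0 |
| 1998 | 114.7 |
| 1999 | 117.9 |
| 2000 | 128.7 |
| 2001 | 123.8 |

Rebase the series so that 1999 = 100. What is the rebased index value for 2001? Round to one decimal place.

105.0

Rebased(2001) = 123.8 / 117.9 × 100 = 105.0042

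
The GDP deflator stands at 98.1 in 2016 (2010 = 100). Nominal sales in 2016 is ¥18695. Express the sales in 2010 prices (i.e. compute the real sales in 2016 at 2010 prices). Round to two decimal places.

19057.08

Real = Nominal ÷ (Index/100) = 18695 ÷ (98.1/100)
     = 18695 ÷ 0.981 = 19057.0846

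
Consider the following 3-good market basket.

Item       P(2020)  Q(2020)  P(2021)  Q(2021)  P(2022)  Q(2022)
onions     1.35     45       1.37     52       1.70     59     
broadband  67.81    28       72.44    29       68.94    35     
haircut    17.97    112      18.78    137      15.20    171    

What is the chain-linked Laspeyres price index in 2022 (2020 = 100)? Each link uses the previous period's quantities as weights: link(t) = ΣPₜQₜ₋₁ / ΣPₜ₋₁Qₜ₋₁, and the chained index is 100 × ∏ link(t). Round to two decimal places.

Link 2020→2021:
ΣP(2021)Q(2020) = 1.37×45 + 72.44×28 + 18.78×112 = 61.65 + 2028.32 + 2103.36 = 4193.33
ΣP(2020)Q(2020) = 1.35×45 + 67.81×28 + 17.97×112 = 60.75 + 1898.68 + 2012.64 = 3972.07
link = 4193.33/3972.07 = 1.055704
Link 2021→2022:
ΣP(2022)Q(2021) = 1.70×52 + 68.94×29 + 15.20×137 = 88.4 + 1999.26 + 2082.4 = 4170.06
ΣP(2021)Q(2021) = 1.37×52 + 72.44×29 + 18.78×137 = 71.24 + 2100.76 + 2572.86 = 4744.86
link = 4170.06/4744.86 = 0.878858
Chained index = 100 × 1.055704 × 0.878858 = 92.7814

92.78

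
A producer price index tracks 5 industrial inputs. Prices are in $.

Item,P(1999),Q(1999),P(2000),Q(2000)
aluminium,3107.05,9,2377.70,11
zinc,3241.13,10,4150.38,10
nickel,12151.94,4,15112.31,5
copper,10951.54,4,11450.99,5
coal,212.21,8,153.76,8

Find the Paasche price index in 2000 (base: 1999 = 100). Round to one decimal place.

109.7

Paasche price index uses current-period quantities as weights.
ΣP(2000)·Q(2000) = 2377.70×11 + 4150.38×10 + 15112.31×5 + 11450.99×5 + 153.76×8 = 26154.7 + 41503.8 + 75561.55 + 57254.95 + 1230.08 = 201705.08
ΣP(1999)·Q(2000) = 3107.05×11 + 3241.13×10 + 12151.94×5 + 10951.54×5 + 212.21×8 = 34177.55 + 32411.3 + 60759.7 + 54757.7 + 1697.68 = 183803.93
Index = 201705.08 / 183803.93 × 100 = 109.7393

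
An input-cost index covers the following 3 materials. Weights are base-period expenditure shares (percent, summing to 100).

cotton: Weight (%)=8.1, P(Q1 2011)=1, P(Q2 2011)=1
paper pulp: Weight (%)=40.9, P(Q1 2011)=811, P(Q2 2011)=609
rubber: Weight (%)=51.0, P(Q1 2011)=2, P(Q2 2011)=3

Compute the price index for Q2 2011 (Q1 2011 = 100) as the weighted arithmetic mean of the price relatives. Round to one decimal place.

115.3

cotton: 8.1 × (1/1) = 8.1 × 1.000000 = 8.1000
paper pulp: 40.9 × (609/811) = 40.9 × 0.750925 = 30.7128
rubber: 51.0 × (3/2) = 51.0 × 1.500000 = 76.5000
Index = Σ wᵢ·(p₁ᵢ/p₀ᵢ) = 8.1000 + 30.7128 + 76.5000 = 115.3128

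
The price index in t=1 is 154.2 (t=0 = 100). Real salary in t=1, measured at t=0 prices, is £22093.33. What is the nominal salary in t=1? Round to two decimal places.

34067.91

Nominal = Real × (Index/100) = 22093.33 × (154.2/100)
        = 22093.33 × 1.542 = 34067.9149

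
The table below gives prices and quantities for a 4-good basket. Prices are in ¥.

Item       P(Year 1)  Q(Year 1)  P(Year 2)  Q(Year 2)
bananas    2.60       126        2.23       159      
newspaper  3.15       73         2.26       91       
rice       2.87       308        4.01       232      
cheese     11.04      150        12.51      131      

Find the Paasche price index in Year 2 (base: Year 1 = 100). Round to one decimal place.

Paasche price index uses current-period quantities as weights.
ΣP(Year 2)·Q(Year 2) = 2.23×159 + 2.26×91 + 4.01×232 + 12.51×131 = 354.57 + 205.66 + 930.32 + 1638.81 = 3129.36
ΣP(Year 1)·Q(Year 2) = 2.60×159 + 3.15×91 + 2.87×232 + 11.04×131 = 413.4 + 286.65 + 665.84 + 1446.24 = 2812.13
Index = 3129.36 / 2812.13 × 100 = 111.2808

111.3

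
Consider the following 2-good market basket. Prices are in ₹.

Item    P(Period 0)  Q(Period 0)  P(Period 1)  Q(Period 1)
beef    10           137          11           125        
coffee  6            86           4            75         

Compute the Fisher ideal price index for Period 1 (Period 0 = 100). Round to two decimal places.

Laspeyres component (base-period weights):
ΣP(Period 1)Q(Period 0) = 11×137 + 4×86 = 1507 + 344 = 1851
ΣP(Period 0)Q(Period 0) = 10×137 + 6×86 = 1370 + 516 = 1886
L = 1851 / 1886 × 100 = 98.1442
Paasche component (current-period weights):
ΣP(Period 1)Q(Period 1) = 11×125 + 4×75 = 1375 + 300 = 1675
ΣP(Period 0)Q(Period 1) = 10×125 + 6×75 = 1250 + 450 = 1700
P = 1675 / 1700 × 100 = 98.5294
Fisher = √(L × P) = √(98.1442 × 98.5294) = 98.3366

98.34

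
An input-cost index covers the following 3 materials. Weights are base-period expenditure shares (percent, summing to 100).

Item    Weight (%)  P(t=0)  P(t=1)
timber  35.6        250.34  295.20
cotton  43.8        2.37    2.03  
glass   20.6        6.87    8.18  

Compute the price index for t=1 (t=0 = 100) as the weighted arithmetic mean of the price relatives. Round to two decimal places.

104.02

timber: 35.6 × (295.20/250.34) = 35.6 × 1.179196 = 41.9794
cotton: 43.8 × (2.03/2.37) = 43.8 × 0.856540 = 37.5165
glass: 20.6 × (8.18/6.87) = 20.6 × 1.190684 = 24.5281
Index = Σ wᵢ·(p₁ᵢ/p₀ᵢ) = 41.9794 + 37.5165 + 24.5281 = 104.0239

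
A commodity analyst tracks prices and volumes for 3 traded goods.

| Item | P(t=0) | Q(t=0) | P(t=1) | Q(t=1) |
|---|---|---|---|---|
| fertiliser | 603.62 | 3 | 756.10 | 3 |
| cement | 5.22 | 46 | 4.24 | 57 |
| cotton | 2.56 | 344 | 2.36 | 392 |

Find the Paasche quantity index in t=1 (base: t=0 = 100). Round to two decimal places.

104.88

Paasche quantity index uses current-period prices as weights.
ΣP(t=1)·Q(t=1) = 756.10×3 + 4.24×57 + 2.36×392 = 2268.3 + 241.68 + 925.12 = 3435.1
ΣP(t=1)·Q(t=0) = 756.10×3 + 4.24×46 + 2.36×344 = 2268.3 + 195.04 + 811.84 = 3275.18
Index = 3435.1 / 3275.18 × 100 = 104.8828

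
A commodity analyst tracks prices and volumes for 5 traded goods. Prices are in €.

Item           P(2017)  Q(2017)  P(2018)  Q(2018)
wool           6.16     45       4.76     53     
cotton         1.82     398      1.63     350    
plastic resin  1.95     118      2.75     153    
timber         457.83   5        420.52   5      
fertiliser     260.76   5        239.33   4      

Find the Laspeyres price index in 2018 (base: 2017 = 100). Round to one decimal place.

Laspeyres price index uses base-period quantities as weights.
ΣP(2018)·Q(2017) = 4.76×45 + 1.63×398 + 2.75×118 + 420.52×5 + 239.33×5 = 214.2 + 648.74 + 324.5 + 2102.6 + 1196.65 = 4486.69
ΣP(2017)·Q(2017) = 6.16×45 + 1.82×398 + 1.95×118 + 457.83×5 + 260.76×5 = 277.2 + 724.36 + 230.1 + 2289.15 + 1303.8 = 4824.61
Index = 4486.69 / 4824.61 × 100 = 92.9959

93.0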